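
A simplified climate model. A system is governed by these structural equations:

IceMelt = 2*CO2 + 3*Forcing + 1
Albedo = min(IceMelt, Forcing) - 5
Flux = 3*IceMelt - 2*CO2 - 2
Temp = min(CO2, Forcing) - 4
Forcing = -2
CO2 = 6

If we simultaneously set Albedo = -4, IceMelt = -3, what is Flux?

Setting Albedo = -4, IceMelt = -3 by intervention discards those variables' equations.
Flux = 3*IceMelt - 2*CO2 - 2  [with IceMelt=-3, CO2=6]  = -23

-23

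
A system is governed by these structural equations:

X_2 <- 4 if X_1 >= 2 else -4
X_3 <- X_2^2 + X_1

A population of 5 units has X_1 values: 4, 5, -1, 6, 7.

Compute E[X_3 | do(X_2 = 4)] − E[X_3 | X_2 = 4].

-1.3

Every unit gets X_2=4 under the intervention. X_3 values become 20, 21, 15, 22, 23; E[X_3|do(X_2=4)] = 20.2.
E[X_3|X_2=4] averages over only the 4 units with X_2=4 (X_1 = 4, 5, 6, 7): X_3 = 20, 21, 22, 23, mean 21.5.
Difference = 20.2 − 21.5 = -1.3.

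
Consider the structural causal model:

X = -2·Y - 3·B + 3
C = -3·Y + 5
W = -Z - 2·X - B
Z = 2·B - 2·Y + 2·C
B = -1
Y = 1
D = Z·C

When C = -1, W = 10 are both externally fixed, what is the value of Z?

The joint intervention fixes C = -1, W = 10, removing each variable's own equation.
Z = 2·B - 2·Y + 2·C  [with B=-1, Y=1, C=-1]  = -6

-6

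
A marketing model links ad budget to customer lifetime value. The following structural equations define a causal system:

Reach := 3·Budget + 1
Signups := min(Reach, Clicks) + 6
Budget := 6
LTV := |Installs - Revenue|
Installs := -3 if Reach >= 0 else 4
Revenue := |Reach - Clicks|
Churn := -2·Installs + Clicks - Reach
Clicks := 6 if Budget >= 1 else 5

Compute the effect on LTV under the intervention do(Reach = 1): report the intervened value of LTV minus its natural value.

-8

do(Reach=1) replaces the equation Reach := 3·Budget + 1 with the constant Reach = 1.
Clicks = 6 if Budget >= 1 else 5  [with Budget=6]  = 6
Installs = -3 if Reach >= 0 else 4  [with Reach=1]  = -3
Revenue = |Reach - Clicks|  [with Reach=1, Clicks=6]  = 5
LTV = |Installs - Revenue|  [with Installs=-3, Revenue=5]  = 8
Without intervention: Reach = 3·Budget + 1  [with Budget=6]  = 19; Clicks = 6 if Budget >= 1 else 5  [with Budget=6]  = 6; Installs = -3 if Reach >= 0 else 4  [with Reach=19]  = -3; Revenue = |Reach - Clicks|  [with Reach=19, Clicks=6]  = 13; LTV = |Installs - Revenue|  [with Installs=-3, Revenue=13]  = 16.
Change = 8 − 16 = -8.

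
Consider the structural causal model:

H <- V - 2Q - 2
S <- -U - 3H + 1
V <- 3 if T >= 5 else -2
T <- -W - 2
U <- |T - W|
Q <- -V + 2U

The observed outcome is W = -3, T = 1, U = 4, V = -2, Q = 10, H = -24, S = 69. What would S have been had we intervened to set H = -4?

Intervening sets H = -4 and removes its equation (H <- V - 2Q - 2).
T = -W - 2  [with W=-3]  = 1
U = |T - W|  [with T=1, W=-3]  = 4
S = -U - 3H + 1  [with U=4, H=-4]  = 9

9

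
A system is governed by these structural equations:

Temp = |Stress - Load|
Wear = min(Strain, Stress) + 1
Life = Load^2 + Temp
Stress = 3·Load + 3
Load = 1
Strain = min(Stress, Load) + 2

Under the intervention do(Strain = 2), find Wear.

do(Strain=2) replaces the equation Strain = min(Stress, Load) + 2 with the constant Strain = 2.
Stress = 3·Load + 3  [with Load=1]  = 6
Wear = min(Strain, Stress) + 1  [with Strain=2, Stress=6]  = 3

3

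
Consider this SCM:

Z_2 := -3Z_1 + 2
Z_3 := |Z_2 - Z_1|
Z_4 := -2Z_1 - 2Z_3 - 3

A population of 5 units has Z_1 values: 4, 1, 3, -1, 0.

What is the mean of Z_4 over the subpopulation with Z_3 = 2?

Observing Z_3=2 restricts to units where Z_3's equation naturally yields 2: Z_1 ∈ {1, 0}. In that subpopulation Z_4 = -9, -7, mean -8.

-8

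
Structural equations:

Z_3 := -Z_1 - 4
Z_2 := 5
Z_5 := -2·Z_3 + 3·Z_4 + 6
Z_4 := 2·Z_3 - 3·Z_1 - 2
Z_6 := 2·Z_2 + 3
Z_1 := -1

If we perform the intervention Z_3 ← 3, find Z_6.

13

The intervention breaks the incoming arrows to Z_3: Z_3 := -Z_1 - 4 no longer applies, and Z_3 = 3.
No directed path runs from Z_3 to Z_6, so Z_6 keeps its natural value.
Z_6 = 2·Z_2 + 3  [with Z_2=5]  = 13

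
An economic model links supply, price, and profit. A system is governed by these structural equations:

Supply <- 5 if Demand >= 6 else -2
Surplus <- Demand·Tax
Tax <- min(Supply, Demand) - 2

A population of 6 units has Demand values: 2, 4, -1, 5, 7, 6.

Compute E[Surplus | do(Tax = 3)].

The intervention sets Tax=3 in all 6 units regardless of Demand. Recomputing Surplus per unit gives 6, 12, -3, 15, 21, 18; average 11.5.

11.5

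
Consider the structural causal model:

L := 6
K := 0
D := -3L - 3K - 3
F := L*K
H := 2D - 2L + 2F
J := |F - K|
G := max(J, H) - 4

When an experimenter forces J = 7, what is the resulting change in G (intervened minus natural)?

7

Intervening sets J = 7 and removes its equation (J := |F - K|).
D = -3L - 3K - 3  [with L=6, K=0]  = -21
F = L*K  [with L=6, K=0]  = 0
H = 2D - 2L + 2F  [with D=-21, L=6, F=0]  = -54
G = max(J, H) - 4  [with J=7, H=-54]  = 3
Without intervention: D = -3L - 3K - 3  [with L=6, K=0]  = -21; F = L*K  [with L=6, K=0]  = 0; H = 2D - 2L + 2F  [with D=-21, L=6, F=0]  = -54; J = |F - K|  [with F=0, K=0]  = 0; G = max(J, H) - 4  [with J=0, H=-54]  = -4.
Change = 3 − (-4) = 7.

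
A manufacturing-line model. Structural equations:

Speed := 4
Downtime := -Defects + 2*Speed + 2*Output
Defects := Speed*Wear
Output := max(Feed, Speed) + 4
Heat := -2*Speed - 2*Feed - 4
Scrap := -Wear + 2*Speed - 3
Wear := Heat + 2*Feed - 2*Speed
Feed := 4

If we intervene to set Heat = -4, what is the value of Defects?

do(Heat=-4) replaces the equation Heat := -2*Speed - 2*Feed - 4 with the constant Heat = -4.
Wear = Heat + 2*Feed - 2*Speed  [with Heat=-4, Feed=4, Speed=4]  = -4
Defects = Speed*Wear  [with Speed=4, Wear=-4]  = -16

-16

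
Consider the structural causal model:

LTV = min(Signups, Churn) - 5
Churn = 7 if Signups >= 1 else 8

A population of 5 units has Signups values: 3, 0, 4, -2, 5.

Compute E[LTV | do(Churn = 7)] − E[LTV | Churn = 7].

-2

Under do(Churn=7), Churn's equation is replaced by Churn=7 for every unit. Per-unit LTV: -2, -5, -1, -7, 0. Mean = -3.
Observing Churn=7 restricts to units where Churn's equation naturally yields 7: Signups ∈ {3, 4, 5}. In that subpopulation LTV = -2, -1, 0, mean -1.
Difference = -3 − (-1) = -2.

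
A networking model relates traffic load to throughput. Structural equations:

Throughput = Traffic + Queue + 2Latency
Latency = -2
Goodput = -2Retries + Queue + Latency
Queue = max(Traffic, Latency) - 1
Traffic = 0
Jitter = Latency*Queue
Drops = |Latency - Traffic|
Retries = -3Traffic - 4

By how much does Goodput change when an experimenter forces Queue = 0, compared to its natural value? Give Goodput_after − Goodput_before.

1

The intervention breaks the incoming arrows to Queue: Queue = max(Traffic, Latency) - 1 no longer applies, and Queue = 0.
Retries = -3Traffic - 4  [with Traffic=0]  = -4
Goodput = -2Retries + Queue + Latency  [with Retries=-4, Queue=0, Latency=-2]  = 6
Without intervention: Queue = max(Traffic, Latency) - 1  [with Traffic=0, Latency=-2]  = -1; Retries = -3Traffic - 4  [with Traffic=0]  = -4; Goodput = -2Retries + Queue + Latency  [with Retries=-4, Queue=-1, Latency=-2]  = 5.
Change = 6 − 5 = 1.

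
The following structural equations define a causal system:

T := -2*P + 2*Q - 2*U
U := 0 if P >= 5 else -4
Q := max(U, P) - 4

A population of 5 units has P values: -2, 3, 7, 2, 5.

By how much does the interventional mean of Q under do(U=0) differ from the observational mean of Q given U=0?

Every unit gets U=0 under the intervention. Q values become -4, -1, 3, -2, 1; E[Q|do(U=0)] = -0.6.
E[Q|U=0] averages over only the 2 units with U=0 (P = 7, 5): Q = 3, 1, mean 2.
Difference = -0.6 − 2 = -2.6.

-2.6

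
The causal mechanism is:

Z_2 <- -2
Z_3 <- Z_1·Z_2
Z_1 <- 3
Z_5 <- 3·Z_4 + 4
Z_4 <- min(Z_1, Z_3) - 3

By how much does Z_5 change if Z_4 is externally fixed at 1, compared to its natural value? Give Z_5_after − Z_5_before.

30

Intervening sets Z_4 = 1 and removes its equation (Z_4 <- min(Z_1, Z_3) - 3).
Z_5 = 3·Z_4 + 4  [with Z_4=1]  = 7
Without intervention: Z_3 = Z_1·Z_2  [with Z_1=3, Z_2=-2]  = -6; Z_4 = min(Z_1, Z_3) - 3  [with Z_1=3, Z_3=-6]  = -9; Z_5 = 3·Z_4 + 4  [with Z_4=-9]  = -23.
Change = 7 − (-23) = 30.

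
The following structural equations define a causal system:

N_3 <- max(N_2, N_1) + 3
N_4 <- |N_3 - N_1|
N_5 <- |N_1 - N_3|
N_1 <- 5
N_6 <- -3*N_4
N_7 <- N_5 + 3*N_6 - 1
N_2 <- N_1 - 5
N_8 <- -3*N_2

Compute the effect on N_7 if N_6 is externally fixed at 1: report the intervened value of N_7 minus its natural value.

30

Intervening sets N_6 = 1 and removes its equation (N_6 <- -3*N_4).
N_2 = N_1 - 5  [with N_1=5]  = 0
N_3 = max(N_2, N_1) + 3  [with N_2=0, N_1=5]  = 8
N_5 = |N_1 - N_3|  [with N_1=5, N_3=8]  = 3
N_7 = N_5 + 3*N_6 - 1  [with N_5=3, N_6=1]  = 5
Without intervention: N_2 = N_1 - 5  [with N_1=5]  = 0; N_3 = max(N_2, N_1) + 3  [with N_2=0, N_1=5]  = 8; N_4 = |N_3 - N_1|  [with N_3=8, N_1=5]  = 3; N_5 = |N_1 - N_3|  [with N_1=5, N_3=8]  = 3; N_6 = -3*N_4  [with N_4=3]  = -9; N_7 = N_5 + 3*N_6 - 1  [with N_5=3, N_6=-9]  = -25.
Change = 5 − (-25) = 30.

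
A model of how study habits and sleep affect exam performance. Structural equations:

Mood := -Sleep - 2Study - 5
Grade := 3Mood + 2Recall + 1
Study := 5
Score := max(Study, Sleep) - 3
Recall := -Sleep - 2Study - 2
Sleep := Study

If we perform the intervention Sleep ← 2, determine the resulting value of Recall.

-14

do(Sleep=2) replaces the equation Sleep := Study with the constant Sleep = 2.
Recall = -Sleep - 2Study - 2  [with Sleep=2, Study=5]  = -14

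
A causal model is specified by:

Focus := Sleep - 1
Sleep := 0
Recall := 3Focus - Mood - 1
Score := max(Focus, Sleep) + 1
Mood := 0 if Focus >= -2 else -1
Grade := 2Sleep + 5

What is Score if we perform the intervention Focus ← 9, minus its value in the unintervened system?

9

The intervention breaks the incoming arrows to Focus: Focus := Sleep - 1 no longer applies, and Focus = 9.
Score = max(Focus, Sleep) + 1  [with Focus=9, Sleep=0]  = 10
Without intervention: Focus = Sleep - 1  [with Sleep=0]  = -1; Score = max(Focus, Sleep) + 1  [with Focus=-1, Sleep=0]  = 1.
Change = 10 − 1 = 9.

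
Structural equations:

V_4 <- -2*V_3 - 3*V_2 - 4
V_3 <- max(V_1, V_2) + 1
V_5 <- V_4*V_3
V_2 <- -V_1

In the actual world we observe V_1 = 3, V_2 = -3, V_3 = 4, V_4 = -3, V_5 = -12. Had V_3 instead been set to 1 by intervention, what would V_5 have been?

do(V_3=1) replaces the equation V_3 <- max(V_1, V_2) + 1 with the constant V_3 = 1.
V_2 = -V_1  [with V_1=3]  = -3
V_4 = -2*V_3 - 3*V_2 - 4  [with V_3=1, V_2=-3]  = 3
V_5 = V_4*V_3  [with V_4=3, V_3=1]  = 3

3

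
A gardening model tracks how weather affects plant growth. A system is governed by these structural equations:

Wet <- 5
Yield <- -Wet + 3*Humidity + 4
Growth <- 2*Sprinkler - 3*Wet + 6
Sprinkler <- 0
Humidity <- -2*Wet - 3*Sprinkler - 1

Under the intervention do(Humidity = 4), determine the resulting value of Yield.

11

Intervening sets Humidity = 4 and removes its equation (Humidity <- -2*Wet - 3*Sprinkler - 1).
Yield = -Wet + 3*Humidity + 4  [with Wet=5, Humidity=4]  = 11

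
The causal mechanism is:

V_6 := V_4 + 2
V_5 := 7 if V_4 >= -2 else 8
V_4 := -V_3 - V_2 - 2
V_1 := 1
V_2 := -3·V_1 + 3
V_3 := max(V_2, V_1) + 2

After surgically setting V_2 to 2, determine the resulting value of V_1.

Under do(V_2=2), the mechanism V_2 := -3·V_1 + 3 is discarded; V_2 is fixed at 2.
V_1 is not downstream of the intervention, so its value is determined by the original equations.

1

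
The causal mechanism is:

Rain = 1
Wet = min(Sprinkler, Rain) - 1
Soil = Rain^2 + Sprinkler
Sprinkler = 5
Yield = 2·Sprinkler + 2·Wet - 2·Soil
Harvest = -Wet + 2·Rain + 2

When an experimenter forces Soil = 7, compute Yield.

-4

do(Soil=7) replaces the equation Soil = Rain^2 + Sprinkler with the constant Soil = 7.
Wet = min(Sprinkler, Rain) - 1  [with Sprinkler=5, Rain=1]  = 0
Yield = 2·Sprinkler + 2·Wet - 2·Soil  [with Sprinkler=5, Wet=0, Soil=7]  = -4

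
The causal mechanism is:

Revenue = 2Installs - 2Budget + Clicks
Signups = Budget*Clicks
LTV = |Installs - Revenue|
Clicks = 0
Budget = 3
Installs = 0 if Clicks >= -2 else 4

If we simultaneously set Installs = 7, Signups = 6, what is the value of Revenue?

8

Setting Installs = 7, Signups = 6 by intervention discards those variables' equations.
Revenue = 2Installs - 2Budget + Clicks  [with Installs=7, Budget=3, Clicks=0]  = 8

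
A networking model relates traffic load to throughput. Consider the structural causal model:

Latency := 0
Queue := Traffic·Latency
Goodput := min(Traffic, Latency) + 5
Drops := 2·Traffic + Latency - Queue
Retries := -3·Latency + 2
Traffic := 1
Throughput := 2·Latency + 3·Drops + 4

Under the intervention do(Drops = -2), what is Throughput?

Under do(Drops=-2), the mechanism Drops := 2·Traffic + Latency - Queue is discarded; Drops is fixed at -2.
Throughput = 2·Latency + 3·Drops + 4  [with Latency=0, Drops=-2]  = -2

-2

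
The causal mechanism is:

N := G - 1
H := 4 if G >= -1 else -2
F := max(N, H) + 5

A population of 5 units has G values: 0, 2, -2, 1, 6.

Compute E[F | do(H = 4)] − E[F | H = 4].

do(H=4) breaks H's dependence on G. With H=4 fixed, F across the units is 9, 9, 9, 9, 10, mean 9.2.
Observing H=4 restricts to units where H's equation naturally yields 4: G ∈ {0, 2, 1, 6}. In that subpopulation F = 9, 9, 9, 10, mean 9.25.
Difference = 9.2 − 9.25 = -0.05.

-0.05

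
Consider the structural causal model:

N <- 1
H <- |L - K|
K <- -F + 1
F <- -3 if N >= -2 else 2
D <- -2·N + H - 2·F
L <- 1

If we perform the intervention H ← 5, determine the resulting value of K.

The intervention breaks the incoming arrows to H: H <- |L - K| no longer applies, and H = 5.
Since K is not a descendant of the intervened variable, it is unaffected.
F = -3 if N >= -2 else 2  [with N=1]  = -3
K = -F + 1  [with F=-3]  = 4

4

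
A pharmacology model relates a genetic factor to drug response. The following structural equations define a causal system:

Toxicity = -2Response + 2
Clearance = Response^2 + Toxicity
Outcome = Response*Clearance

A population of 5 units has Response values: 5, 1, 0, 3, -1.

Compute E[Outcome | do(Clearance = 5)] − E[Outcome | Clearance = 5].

3

do(Clearance=5) breaks Clearance's dependence on Response. With Clearance=5 fixed, Outcome across the units is 25, 5, 0, 15, -5, mean 8.
Conditioning on Clearance=5 selects the 2 unit(s) with Response ∈ {3, -1}. Their Outcome values: 15, -5. Mean = 5.
Difference = 8 − 5 = 3.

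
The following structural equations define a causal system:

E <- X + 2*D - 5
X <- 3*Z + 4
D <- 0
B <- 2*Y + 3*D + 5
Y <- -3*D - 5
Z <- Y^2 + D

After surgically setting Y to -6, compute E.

Under do(Y=-6), the mechanism Y <- -3*D - 5 is discarded; Y is fixed at -6.
Z = Y^2 + D  [with Y=-6, D=0]  = 36
X = 3*Z + 4  [with Z=36]  = 112
E = X + 2*D - 5  [with X=112, D=0]  = 107

107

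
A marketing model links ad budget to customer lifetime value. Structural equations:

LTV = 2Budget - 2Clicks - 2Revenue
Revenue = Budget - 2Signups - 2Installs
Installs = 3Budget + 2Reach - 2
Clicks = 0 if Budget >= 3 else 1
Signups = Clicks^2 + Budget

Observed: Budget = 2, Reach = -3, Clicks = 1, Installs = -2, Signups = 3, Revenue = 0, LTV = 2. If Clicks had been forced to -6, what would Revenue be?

-70

The intervention breaks the incoming arrows to Clicks: Clicks = 0 if Budget >= 3 else 1 no longer applies, and Clicks = -6.
Installs = 3Budget + 2Reach - 2  [with Budget=2, Reach=-3]  = -2
Signups = Clicks^2 + Budget  [with Clicks=-6, Budget=2]  = 38
Revenue = Budget - 2Signups - 2Installs  [with Budget=2, Signups=38, Installs=-2]  = -70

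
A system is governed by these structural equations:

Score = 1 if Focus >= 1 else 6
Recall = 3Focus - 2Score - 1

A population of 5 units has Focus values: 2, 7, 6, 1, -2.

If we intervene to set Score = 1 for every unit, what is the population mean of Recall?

Under do(Score=1), Score's equation is replaced by Score=1 for every unit. Per-unit Recall: 3, 18, 15, 0, -9. Mean = 5.4.

5.4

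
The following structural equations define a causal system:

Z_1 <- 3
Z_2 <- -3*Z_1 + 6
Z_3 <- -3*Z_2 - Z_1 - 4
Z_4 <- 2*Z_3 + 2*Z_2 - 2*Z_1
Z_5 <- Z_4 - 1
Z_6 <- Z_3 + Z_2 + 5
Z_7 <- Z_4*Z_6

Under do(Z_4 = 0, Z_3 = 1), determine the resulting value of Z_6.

3

The joint intervention fixes Z_4 = 0, Z_3 = 1, removing each variable's own equation.
Z_2 = -3*Z_1 + 6  [with Z_1=3]  = -3
Z_6 = Z_3 + Z_2 + 5  [with Z_3=1, Z_2=-3]  = 3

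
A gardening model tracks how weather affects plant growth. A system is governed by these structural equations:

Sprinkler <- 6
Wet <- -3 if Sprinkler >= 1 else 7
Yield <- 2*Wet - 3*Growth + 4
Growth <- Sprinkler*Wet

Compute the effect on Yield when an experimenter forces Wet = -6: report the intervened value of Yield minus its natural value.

Under do(Wet=-6), the mechanism Wet <- -3 if Sprinkler >= 1 else 7 is discarded; Wet is fixed at -6.
Growth = Sprinkler*Wet  [with Sprinkler=6, Wet=-6]  = -36
Yield = 2*Wet - 3*Growth + 4  [with Wet=-6, Growth=-36]  = 100
Without intervention: Wet = -3 if Sprinkler >= 1 else 7  [with Sprinkler=6]  = -3; Growth = Sprinkler*Wet  [with Sprinkler=6, Wet=-3]  = -18; Yield = 2*Wet - 3*Growth + 4  [with Wet=-3, Growth=-18]  = 52.
Change = 100 − 52 = 48.

48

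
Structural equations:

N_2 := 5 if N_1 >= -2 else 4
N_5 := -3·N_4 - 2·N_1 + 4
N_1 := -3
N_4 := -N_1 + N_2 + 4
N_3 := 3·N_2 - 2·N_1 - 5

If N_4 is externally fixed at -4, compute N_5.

22

Intervening sets N_4 = -4 and removes its equation (N_4 := -N_1 + N_2 + 4).
N_5 = -3·N_4 - 2·N_1 + 4  [with N_4=-4, N_1=-3]  = 22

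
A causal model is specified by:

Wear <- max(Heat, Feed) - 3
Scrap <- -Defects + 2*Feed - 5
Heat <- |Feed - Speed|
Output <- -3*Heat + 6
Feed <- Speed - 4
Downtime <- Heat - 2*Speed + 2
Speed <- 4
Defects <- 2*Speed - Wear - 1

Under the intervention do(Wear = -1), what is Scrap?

Under do(Wear=-1), the mechanism Wear <- max(Heat, Feed) - 3 is discarded; Wear is fixed at -1.
Feed = Speed - 4  [with Speed=4]  = 0
Defects = 2*Speed - Wear - 1  [with Speed=4, Wear=-1]  = 8
Scrap = -Defects + 2*Feed - 5  [with Defects=8, Feed=0]  = -13

-13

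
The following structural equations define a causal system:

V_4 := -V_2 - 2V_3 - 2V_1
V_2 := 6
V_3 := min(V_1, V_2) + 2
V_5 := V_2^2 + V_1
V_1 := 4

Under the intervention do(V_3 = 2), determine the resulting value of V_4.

-18

The intervention breaks the incoming arrows to V_3: V_3 := min(V_1, V_2) + 2 no longer applies, and V_3 = 2.
V_4 = -V_2 - 2V_3 - 2V_1  [with V_2=6, V_3=2, V_1=4]  = -18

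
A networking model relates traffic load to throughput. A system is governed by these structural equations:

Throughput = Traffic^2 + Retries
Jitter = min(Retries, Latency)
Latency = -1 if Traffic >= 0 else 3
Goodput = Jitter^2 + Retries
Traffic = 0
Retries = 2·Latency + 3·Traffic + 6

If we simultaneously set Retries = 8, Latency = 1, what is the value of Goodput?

9

Setting Retries = 8, Latency = 1 by intervention discards those variables' equations.
Jitter = min(Retries, Latency)  [with Retries=8, Latency=1]  = 1
Goodput = Jitter^2 + Retries  [with Jitter=1, Retries=8]  = 9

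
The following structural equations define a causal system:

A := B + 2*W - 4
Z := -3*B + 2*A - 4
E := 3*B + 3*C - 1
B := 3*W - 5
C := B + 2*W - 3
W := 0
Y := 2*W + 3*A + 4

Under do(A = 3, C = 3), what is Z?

17

The joint intervention fixes A = 3, C = 3, removing each variable's own equation.
B = 3*W - 5  [with W=0]  = -5
Z = -3*B + 2*A - 4  [with B=-5, A=3]  = 17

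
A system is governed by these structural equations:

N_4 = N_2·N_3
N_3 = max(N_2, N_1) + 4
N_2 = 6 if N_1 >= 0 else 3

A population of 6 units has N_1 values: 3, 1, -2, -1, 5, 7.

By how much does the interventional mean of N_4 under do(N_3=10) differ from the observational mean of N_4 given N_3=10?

do(N_3=10) breaks N_3's dependence on N_1. With N_3=10 fixed, N_4 across the units is 60, 60, 30, 30, 60, 60, mean 50.
Conditioning on N_3=10 selects the 3 unit(s) with N_1 ∈ {3, 1, 5}. Their N_4 values: 60, 60, 60. Mean = 60.
Difference = 50 − 60 = -10.

-10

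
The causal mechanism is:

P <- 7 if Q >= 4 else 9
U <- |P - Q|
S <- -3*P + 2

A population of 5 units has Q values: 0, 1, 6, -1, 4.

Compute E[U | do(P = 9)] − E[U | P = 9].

do(P=9) breaks P's dependence on Q. With P=9 fixed, U across the units is 9, 8, 3, 10, 5, mean 7.
Conditioning on P=9 selects the 3 unit(s) with Q ∈ {0, 1, -1}. Their U values: 9, 8, 10. Mean = 9.
Difference = 7 − 9 = -2.

-2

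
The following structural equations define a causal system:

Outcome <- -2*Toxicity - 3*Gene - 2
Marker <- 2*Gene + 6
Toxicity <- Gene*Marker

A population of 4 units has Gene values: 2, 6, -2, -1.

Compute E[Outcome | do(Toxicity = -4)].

2.25

The intervention sets Toxicity=-4 in all 4 units regardless of Gene. Recomputing Outcome per unit gives 0, -12, 12, 9; average 2.25.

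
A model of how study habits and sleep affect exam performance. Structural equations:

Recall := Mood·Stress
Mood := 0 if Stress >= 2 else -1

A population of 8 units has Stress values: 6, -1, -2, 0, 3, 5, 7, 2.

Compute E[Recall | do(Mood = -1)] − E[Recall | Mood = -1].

-3.5

do(Mood=-1) breaks Mood's dependence on Stress. With Mood=-1 fixed, Recall across the units is -6, 1, 2, 0, -3, -5, -7, -2, mean -2.5.
Conditioning on Mood=-1 selects the 3 unit(s) with Stress ∈ {-1, -2, 0}. Their Recall values: 1, 2, 0. Mean = 1.
Difference = -2.5 − 1 = -3.5.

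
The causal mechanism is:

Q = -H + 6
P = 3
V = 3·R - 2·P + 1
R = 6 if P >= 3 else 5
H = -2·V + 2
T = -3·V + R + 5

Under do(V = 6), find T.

-7

The intervention breaks the incoming arrows to V: V = 3·R - 2·P + 1 no longer applies, and V = 6.
R = 6 if P >= 3 else 5  [with P=3]  = 6
T = -3·V + R + 5  [with V=6, R=6]  = -7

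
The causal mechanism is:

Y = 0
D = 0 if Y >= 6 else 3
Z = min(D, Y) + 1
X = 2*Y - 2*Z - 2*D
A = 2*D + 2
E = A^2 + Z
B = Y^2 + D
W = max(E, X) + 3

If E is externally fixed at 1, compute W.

Intervening sets E = 1 and removes its equation (E = A^2 + Z).
D = 0 if Y >= 6 else 3  [with Y=0]  = 3
Z = min(D, Y) + 1  [with D=3, Y=0]  = 1
X = 2*Y - 2*Z - 2*D  [with Y=0, Z=1, D=3]  = -8
W = max(E, X) + 3  [with E=1, X=-8]  = 4

4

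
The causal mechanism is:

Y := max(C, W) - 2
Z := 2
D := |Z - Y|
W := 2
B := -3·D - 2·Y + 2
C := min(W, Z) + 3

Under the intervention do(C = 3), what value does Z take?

2

Under do(C=3), the mechanism C := min(W, Z) + 3 is discarded; C is fixed at 3.
Z is not downstream of the intervention, so its value is determined by the original equations.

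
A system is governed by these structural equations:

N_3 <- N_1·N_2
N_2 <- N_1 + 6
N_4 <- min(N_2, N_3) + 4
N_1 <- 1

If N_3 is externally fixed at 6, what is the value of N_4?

The intervention breaks the incoming arrows to N_3: N_3 <- N_1·N_2 no longer applies, and N_3 = 6.
N_2 = N_1 + 6  [with N_1=1]  = 7
N_4 = min(N_2, N_3) + 4  [with N_2=7, N_3=6]  = 10

10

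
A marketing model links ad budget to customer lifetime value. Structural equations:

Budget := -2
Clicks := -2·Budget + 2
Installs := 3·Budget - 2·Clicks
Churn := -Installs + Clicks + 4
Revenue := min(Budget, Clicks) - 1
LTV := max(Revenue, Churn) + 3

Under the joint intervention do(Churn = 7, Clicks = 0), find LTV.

The joint intervention fixes Churn = 7, Clicks = 0, removing each variable's own equation.
Revenue = min(Budget, Clicks) - 1  [with Budget=-2, Clicks=0]  = -3
LTV = max(Revenue, Churn) + 3  [with Revenue=-3, Churn=7]  = 10

10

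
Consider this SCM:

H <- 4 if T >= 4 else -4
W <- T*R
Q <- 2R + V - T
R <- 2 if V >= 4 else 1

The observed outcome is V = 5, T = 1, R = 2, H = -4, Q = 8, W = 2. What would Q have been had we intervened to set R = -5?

-6

do(R=-5) replaces the equation R <- 2 if V >= 4 else 1 with the constant R = -5.
Q = 2R + V - T  [with R=-5, V=5, T=1]  = -6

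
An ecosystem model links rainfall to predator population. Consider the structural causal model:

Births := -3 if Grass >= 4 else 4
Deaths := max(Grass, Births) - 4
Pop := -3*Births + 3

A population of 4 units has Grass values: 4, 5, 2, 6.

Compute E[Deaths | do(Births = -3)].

0.25

do(Births=-3) breaks Births's dependence on Grass. With Births=-3 fixed, Deaths across the units is 0, 1, -2, 2, mean 0.25.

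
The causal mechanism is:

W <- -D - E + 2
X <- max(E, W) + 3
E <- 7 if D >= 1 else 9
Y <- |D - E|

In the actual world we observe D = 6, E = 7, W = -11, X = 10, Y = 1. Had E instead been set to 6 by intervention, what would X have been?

9

Under do(E=6), the mechanism E <- 7 if D >= 1 else 9 is discarded; E is fixed at 6.
W = -D - E + 2  [with D=6, E=6]  = -10
X = max(E, W) + 3  [with E=6, W=-10]  = 9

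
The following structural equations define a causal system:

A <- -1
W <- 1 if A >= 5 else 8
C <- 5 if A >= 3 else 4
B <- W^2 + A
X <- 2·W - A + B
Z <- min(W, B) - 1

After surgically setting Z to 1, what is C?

4

do(Z=1) replaces the equation Z <- min(W, B) - 1 with the constant Z = 1.
C is not downstream of the intervention, so its value is determined by the original equations.
C = 5 if A >= 3 else 4  [with A=-1]  = 4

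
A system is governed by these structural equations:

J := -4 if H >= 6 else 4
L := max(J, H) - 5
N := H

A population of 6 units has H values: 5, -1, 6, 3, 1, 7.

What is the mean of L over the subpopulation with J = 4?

Conditioning on J=4 selects the 4 unit(s) with H ∈ {5, -1, 3, 1}. Their L values: 0, -1, -1, -1. Mean = -0.75.

-0.75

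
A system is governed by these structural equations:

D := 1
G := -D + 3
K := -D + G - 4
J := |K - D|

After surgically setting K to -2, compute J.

The intervention breaks the incoming arrows to K: K := -D + G - 4 no longer applies, and K = -2.
J = |K - D|  [with K=-2, D=1]  = 3

3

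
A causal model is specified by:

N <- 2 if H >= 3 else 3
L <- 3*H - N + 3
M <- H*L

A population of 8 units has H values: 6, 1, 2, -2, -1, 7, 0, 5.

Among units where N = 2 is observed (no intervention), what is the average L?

19

Observing N=2 restricts to units where N's equation naturally yields 2: H ∈ {6, 7, 5}. In that subpopulation L = 19, 22, 16, mean 19.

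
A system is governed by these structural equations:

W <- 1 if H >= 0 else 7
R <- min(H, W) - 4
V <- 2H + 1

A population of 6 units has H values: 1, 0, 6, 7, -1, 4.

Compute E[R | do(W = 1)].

do(W=1) breaks W's dependence on H. With W=1 fixed, R across the units is -3, -4, -3, -3, -5, -3, mean -3.5.

-3.5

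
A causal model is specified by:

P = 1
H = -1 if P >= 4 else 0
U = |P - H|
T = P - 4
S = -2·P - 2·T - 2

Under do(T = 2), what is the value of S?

Intervening sets T = 2 and removes its equation (T = P - 4).
S = -2·P - 2·T - 2  [with P=1, T=2]  = -8

-8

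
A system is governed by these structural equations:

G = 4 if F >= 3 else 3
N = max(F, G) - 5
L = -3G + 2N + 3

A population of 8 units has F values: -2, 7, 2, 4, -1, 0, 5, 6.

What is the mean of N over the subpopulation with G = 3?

-2

Observing G=3 restricts to units where G's equation naturally yields 3: F ∈ {-2, 2, -1, 0}. In that subpopulation N = -2, -2, -2, -2, mean -2.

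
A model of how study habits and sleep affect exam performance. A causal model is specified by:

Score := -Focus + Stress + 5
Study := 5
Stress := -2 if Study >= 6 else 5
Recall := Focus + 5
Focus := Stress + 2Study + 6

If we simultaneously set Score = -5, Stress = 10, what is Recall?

31

The joint intervention fixes Score = -5, Stress = 10, removing each variable's own equation.
Focus = Stress + 2Study + 6  [with Stress=10, Study=5]  = 26
Recall = Focus + 5  [with Focus=26]  = 31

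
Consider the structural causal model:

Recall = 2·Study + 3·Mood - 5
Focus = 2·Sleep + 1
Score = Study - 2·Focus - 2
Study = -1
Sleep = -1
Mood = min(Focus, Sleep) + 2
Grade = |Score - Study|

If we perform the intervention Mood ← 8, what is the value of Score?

-1

The intervention breaks the incoming arrows to Mood: Mood = min(Focus, Sleep) + 2 no longer applies, and Mood = 8.
Since Score is not a descendant of the intervened variable, it is unaffected.
Focus = 2·Sleep + 1  [with Sleep=-1]  = -1
Score = Study - 2·Focus - 2  [with Study=-1, Focus=-1]  = -1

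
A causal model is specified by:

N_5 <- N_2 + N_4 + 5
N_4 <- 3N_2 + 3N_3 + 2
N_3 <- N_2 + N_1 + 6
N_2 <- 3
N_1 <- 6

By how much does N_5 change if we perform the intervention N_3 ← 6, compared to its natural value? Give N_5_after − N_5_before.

do(N_3=6) replaces the equation N_3 <- N_2 + N_1 + 6 with the constant N_3 = 6.
N_4 = 3N_2 + 3N_3 + 2  [with N_2=3, N_3=6]  = 29
N_5 = N_2 + N_4 + 5  [with N_2=3, N_4=29]  = 37
Without intervention: N_3 = N_2 + N_1 + 6  [with N_2=3, N_1=6]  = 15; N_4 = 3N_2 + 3N_3 + 2  [with N_2=3, N_3=15]  = 56; N_5 = N_2 + N_4 + 5  [with N_2=3, N_4=56]  = 64.
Change = 37 − 64 = -27.

-27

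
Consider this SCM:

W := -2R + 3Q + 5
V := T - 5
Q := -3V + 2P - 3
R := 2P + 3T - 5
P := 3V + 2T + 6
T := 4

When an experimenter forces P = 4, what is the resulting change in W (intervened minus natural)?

The intervention breaks the incoming arrows to P: P := 3V + 2T + 6 no longer applies, and P = 4.
V = T - 5  [with T=4]  = -1
R = 2P + 3T - 5  [with P=4, T=4]  = 15
Q = -3V + 2P - 3  [with V=-1, P=4]  = 8
W = -2R + 3Q + 5  [with R=15, Q=8]  = -1
Without intervention: V = T - 5  [with T=4]  = -1; P = 3V + 2T + 6  [with V=-1, T=4]  = 11; R = 2P + 3T - 5  [with P=11, T=4]  = 29; Q = -3V + 2P - 3  [with V=-1, P=11]  = 22; W = -2R + 3Q + 5  [with R=29, Q=22]  = 13.
Change = -1 − 13 = -14.

-14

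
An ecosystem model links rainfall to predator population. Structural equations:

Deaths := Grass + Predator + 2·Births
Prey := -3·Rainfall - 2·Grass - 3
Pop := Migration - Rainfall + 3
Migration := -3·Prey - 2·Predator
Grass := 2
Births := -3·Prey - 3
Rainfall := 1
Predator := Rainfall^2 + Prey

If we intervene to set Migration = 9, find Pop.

11

do(Migration=9) replaces the equation Migration := -3·Prey - 2·Predator with the constant Migration = 9.
Pop = Migration - Rainfall + 3  [with Migration=9, Rainfall=1]  = 11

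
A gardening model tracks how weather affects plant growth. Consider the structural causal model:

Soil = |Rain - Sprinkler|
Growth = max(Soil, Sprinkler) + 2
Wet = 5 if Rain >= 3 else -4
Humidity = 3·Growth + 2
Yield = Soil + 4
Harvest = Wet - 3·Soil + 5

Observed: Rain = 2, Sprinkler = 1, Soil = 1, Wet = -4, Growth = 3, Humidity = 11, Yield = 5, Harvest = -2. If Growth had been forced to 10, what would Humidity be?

32

The intervention breaks the incoming arrows to Growth: Growth = max(Soil, Sprinkler) + 2 no longer applies, and Growth = 10.
Humidity = 3·Growth + 2  [with Growth=10]  = 32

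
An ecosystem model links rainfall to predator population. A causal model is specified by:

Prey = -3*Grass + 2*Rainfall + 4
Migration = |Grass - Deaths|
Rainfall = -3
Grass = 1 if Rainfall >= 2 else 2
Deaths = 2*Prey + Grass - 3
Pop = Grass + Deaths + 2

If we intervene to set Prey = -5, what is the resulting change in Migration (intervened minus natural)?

-6

do(Prey=-5) replaces the equation Prey = -3*Grass + 2*Rainfall + 4 with the constant Prey = -5.
Grass = 1 if Rainfall >= 2 else 2  [with Rainfall=-3]  = 2
Deaths = 2*Prey + Grass - 3  [with Prey=-5, Grass=2]  = -11
Migration = |Grass - Deaths|  [with Grass=2, Deaths=-11]  = 13
Without intervention: Grass = 1 if Rainfall >= 2 else 2  [with Rainfall=-3]  = 2; Prey = -3*Grass + 2*Rainfall + 4  [with Grass=2, Rainfall=-3]  = -8; Deaths = 2*Prey + Grass - 3  [with Prey=-8, Grass=2]  = -17; Migration = |Grass - Deaths|  [with Grass=2, Deaths=-17]  = 19.
Change = 13 − 19 = -6.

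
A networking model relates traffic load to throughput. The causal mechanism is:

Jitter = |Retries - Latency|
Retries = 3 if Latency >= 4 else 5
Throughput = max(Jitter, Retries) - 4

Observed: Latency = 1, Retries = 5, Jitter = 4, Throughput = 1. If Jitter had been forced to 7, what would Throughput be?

3

The intervention breaks the incoming arrows to Jitter: Jitter = |Retries - Latency| no longer applies, and Jitter = 7.
Retries = 3 if Latency >= 4 else 5  [with Latency=1]  = 5
Throughput = max(Jitter, Retries) - 4  [with Jitter=7, Retries=5]  = 3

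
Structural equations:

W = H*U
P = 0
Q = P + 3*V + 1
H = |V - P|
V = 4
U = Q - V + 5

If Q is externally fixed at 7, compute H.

4

Under do(Q=7), the mechanism Q = P + 3*V + 1 is discarded; Q is fixed at 7.
Since H is not a descendant of the intervened variable, it is unaffected.
H = |V - P|  [with V=4, P=0]  = 4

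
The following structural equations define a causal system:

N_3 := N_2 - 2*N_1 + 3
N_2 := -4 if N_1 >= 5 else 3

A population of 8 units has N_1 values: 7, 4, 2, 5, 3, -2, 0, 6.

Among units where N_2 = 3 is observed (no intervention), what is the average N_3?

Observing N_2=3 restricts to units where N_2's equation naturally yields 3: N_1 ∈ {4, 2, 3, -2, 0}. In that subpopulation N_3 = -2, 2, 0, 10, 6, mean 3.2.

3.2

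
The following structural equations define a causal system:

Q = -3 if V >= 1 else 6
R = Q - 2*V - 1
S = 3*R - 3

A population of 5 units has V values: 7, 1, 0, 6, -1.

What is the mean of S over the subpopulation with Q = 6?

15

Observing Q=6 restricts to units where Q's equation naturally yields 6: V ∈ {0, -1}. In that subpopulation S = 12, 18, mean 15.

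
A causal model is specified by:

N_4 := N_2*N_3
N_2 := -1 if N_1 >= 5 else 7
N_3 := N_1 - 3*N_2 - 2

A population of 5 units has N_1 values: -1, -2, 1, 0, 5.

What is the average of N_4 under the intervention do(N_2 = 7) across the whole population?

Under do(N_2=7), N_2's equation is replaced by N_2=7 for every unit. Per-unit N_4: -168, -175, -154, -161, -126. Mean = -156.8.

-156.8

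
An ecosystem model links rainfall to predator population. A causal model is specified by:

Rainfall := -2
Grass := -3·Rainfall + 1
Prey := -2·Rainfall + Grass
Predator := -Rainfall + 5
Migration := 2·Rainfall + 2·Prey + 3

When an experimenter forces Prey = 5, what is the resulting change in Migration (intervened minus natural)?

do(Prey=5) replaces the equation Prey := -2·Rainfall + Grass with the constant Prey = 5.
Migration = 2·Rainfall + 2·Prey + 3  [with Rainfall=-2, Prey=5]  = 9
Without intervention: Grass = -3·Rainfall + 1  [with Rainfall=-2]  = 7; Prey = -2·Rainfall + Grass  [with Rainfall=-2, Grass=7]  = 11; Migration = 2·Rainfall + 2·Prey + 3  [with Rainfall=-2, Prey=11]  = 21.
Change = 9 − 21 = -12.

-12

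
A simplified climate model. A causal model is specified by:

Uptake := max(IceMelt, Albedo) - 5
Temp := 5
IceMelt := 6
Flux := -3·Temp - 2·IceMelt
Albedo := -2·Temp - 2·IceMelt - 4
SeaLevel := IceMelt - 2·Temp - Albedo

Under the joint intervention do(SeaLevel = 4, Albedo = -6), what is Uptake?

1

The joint intervention fixes SeaLevel = 4, Albedo = -6, removing each variable's own equation.
Uptake = max(IceMelt, Albedo) - 5  [with IceMelt=6, Albedo=-6]  = 1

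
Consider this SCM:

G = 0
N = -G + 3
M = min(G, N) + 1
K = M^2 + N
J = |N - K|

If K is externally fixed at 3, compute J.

Intervening sets K = 3 and removes its equation (K = M^2 + N).
N = -G + 3  [with G=0]  = 3
J = |N - K|  [with N=3, K=3]  = 0

0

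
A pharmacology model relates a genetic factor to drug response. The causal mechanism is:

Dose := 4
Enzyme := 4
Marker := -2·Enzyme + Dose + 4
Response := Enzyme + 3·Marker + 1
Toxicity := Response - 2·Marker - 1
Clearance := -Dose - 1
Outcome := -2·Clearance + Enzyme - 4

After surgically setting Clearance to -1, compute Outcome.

2

Intervening sets Clearance = -1 and removes its equation (Clearance := -Dose - 1).
Outcome = -2·Clearance + Enzyme - 4  [with Clearance=-1, Enzyme=4]  = 2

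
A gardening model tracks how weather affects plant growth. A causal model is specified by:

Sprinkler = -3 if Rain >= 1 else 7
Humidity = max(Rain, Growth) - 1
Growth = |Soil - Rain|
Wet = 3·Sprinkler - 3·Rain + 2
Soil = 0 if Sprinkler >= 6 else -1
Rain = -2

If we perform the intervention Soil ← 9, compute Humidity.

The intervention breaks the incoming arrows to Soil: Soil = 0 if Sprinkler >= 6 else -1 no longer applies, and Soil = 9.
Growth = |Soil - Rain|  [with Soil=9, Rain=-2]  = 11
Humidity = max(Rain, Growth) - 1  [with Rain=-2, Growth=11]  = 10

10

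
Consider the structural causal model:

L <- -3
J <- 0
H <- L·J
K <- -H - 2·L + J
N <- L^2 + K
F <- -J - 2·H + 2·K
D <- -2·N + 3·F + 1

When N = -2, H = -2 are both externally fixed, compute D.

The joint intervention fixes N = -2, H = -2, removing each variable's own equation.
K = -H - 2·L + J  [with H=-2, L=-3, J=0]  = 8
F = -J - 2·H + 2·K  [with J=0, H=-2, K=8]  = 20
D = -2·N + 3·F + 1  [with N=-2, F=20]  = 65

65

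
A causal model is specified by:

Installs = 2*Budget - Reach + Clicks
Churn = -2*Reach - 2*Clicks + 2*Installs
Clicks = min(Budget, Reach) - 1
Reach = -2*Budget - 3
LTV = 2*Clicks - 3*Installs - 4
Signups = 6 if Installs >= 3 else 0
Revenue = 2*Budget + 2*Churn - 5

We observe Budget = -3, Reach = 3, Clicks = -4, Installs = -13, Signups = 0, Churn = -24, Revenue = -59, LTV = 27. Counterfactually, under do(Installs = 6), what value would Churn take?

Under do(Installs=6), the mechanism Installs = 2*Budget - Reach + Clicks is discarded; Installs is fixed at 6.
Reach = -2*Budget - 3  [with Budget=-3]  = 3
Clicks = min(Budget, Reach) - 1  [with Budget=-3, Reach=3]  = -4
Churn = -2*Reach - 2*Clicks + 2*Installs  [with Reach=3, Clicks=-4, Installs=6]  = 14

14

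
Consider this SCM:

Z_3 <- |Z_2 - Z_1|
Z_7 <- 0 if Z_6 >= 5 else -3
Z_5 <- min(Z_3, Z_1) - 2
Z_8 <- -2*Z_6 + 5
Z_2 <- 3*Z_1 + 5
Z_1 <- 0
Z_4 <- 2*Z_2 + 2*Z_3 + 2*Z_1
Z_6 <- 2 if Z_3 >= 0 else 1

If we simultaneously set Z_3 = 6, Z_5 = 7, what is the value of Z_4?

The joint intervention fixes Z_3 = 6, Z_5 = 7, removing each variable's own equation.
Z_2 = 3*Z_1 + 5  [with Z_1=0]  = 5
Z_4 = 2*Z_2 + 2*Z_3 + 2*Z_1  [with Z_2=5, Z_3=6, Z_1=0]  = 22

22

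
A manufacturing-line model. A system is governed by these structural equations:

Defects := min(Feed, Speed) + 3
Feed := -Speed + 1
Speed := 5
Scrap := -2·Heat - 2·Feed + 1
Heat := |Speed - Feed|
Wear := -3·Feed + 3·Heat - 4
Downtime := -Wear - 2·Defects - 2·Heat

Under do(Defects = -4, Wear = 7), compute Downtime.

Setting Defects = -4, Wear = 7 by intervention discards those variables' equations.
Feed = -Speed + 1  [with Speed=5]  = -4
Heat = |Speed - Feed|  [with Speed=5, Feed=-4]  = 9
Downtime = -Wear - 2·Defects - 2·Heat  [with Wear=7, Defects=-4, Heat=9]  = -17

-17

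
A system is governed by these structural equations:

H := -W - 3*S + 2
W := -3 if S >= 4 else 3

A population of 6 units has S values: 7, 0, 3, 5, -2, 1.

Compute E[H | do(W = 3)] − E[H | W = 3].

Under do(W=3), W's equation is replaced by W=3 for every unit. Per-unit H: -22, -1, -10, -16, 5, -4. Mean = -8.
E[H|W=3] averages over only the 4 units with W=3 (S = 0, 3, -2, 1): H = -1, -10, 5, -4, mean -2.5.
Difference = -8 − (-2.5) = -5.5.

-5.5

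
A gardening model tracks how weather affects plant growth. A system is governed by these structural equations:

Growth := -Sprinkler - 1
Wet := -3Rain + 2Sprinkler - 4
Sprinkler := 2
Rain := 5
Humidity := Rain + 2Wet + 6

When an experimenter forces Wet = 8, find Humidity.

27

do(Wet=8) replaces the equation Wet := -3Rain + 2Sprinkler - 4 with the constant Wet = 8.
Humidity = Rain + 2Wet + 6  [with Rain=5, Wet=8]  = 27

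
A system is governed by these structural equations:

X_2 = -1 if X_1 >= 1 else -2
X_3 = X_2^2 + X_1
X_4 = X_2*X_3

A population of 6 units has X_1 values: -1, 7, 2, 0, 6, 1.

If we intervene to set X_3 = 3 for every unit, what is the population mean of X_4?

Every unit gets X_3=3 under the intervention. X_4 values become -6, -3, -3, -6, -3, -3; E[X_4|do(X_3=3)] = -4.

-4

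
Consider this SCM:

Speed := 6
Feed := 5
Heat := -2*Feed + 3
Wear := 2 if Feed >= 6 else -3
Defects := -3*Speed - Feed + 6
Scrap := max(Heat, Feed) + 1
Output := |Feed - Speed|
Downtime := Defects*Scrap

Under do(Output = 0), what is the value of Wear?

-3

Under do(Output=0), the mechanism Output := |Feed - Speed| is discarded; Output is fixed at 0.
Since Wear is not a descendant of the intervened variable, it is unaffected.
Wear = 2 if Feed >= 6 else -3  [with Feed=5]  = -3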